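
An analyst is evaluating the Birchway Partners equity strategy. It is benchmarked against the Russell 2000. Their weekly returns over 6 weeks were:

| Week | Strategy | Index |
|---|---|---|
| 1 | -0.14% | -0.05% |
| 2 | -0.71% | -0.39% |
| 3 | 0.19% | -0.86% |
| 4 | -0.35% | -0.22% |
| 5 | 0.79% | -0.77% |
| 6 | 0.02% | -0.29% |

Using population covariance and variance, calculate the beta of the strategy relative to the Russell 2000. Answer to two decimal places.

r̄p = -0.0333%,  r̄m = -0.4300%
Cov = Σ(rp − r̄p)(rm − r̄m) / 6 = -0.0838
Var(rm) = Σ(rm − r̄m)² / 6 = 0.0850
β = Cov / Var = -0.0838 / 0.0850 = -0.9859

-0.99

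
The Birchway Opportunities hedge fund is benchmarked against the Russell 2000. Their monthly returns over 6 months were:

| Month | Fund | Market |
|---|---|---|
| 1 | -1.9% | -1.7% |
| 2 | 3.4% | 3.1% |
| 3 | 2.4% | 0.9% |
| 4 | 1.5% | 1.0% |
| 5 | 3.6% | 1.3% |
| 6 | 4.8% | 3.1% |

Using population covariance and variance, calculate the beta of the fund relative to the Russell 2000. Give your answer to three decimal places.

r̄p = 2.3000%,  r̄m = 1.2833%
Cov = Σ(rp − r̄p)(rm − r̄m) / 6 = 3.2133
Var(rm) = Σ(rm − r̄m)² / 6 = 2.6214
β = Cov / Var = 3.2133 / 2.6214 = 1.2258

1.226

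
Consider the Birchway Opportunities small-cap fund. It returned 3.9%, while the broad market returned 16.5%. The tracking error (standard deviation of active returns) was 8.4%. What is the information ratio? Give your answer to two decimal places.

-1.50

IR = (Rp − Rb) / TE = (3.9% − 16.5%) / 8.4% = -12.60% / 8.4% = -1.5000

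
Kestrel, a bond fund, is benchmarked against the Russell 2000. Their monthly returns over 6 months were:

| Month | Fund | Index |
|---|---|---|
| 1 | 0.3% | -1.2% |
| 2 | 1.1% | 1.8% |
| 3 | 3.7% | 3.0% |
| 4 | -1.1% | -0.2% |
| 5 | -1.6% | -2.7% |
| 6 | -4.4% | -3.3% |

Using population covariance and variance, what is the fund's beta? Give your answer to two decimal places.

1.00

r̄p = -0.3333%,  r̄m = -0.4333%
Cov = Σ(rp − r̄p)(rm − r̄m) / 6 = 5.1522
Var(rm) = Σ(rm − r̄m)² / 6 = 5.1289
β = Cov / Var = 5.1522 / 5.1289 = 1.0045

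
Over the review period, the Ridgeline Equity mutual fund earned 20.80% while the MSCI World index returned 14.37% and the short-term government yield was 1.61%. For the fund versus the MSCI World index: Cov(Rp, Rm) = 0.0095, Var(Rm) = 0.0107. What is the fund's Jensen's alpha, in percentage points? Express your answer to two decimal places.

β = Cov / Var = 0.0095 / 0.0107 = 0.8879
E[R] = Rf + β(Rm − Rf) = 1.61% + 0.8879 × (14.37% − 1.61%) = 12.9396%
α = Rp − E[R] = 20.80% − 12.9396% = 7.8604

7.86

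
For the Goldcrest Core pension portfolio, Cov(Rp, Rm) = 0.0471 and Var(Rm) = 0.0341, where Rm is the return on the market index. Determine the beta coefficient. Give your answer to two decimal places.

1.38

β = Cov(Rp, Rm) / Var(Rm) = 0.0471 / 0.0341 = 1.3812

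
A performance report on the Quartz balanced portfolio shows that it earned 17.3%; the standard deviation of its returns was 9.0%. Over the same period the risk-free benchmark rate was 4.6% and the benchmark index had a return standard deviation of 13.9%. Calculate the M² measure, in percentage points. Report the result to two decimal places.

24.21

Sharpe = (Rp − Rf) / σp = (17.3% − 4.6%) / 9.0% = 1.4111
M² = Rf + Sharpe × σm = 4.6% + 1.4111 × 13.9% = 24.2143%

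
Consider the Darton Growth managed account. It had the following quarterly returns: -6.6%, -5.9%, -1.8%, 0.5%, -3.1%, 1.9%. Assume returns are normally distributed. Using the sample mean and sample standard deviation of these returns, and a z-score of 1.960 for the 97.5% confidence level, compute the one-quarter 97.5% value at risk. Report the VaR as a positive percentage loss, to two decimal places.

9.15

r̄ = (-6.6 − 5.9 − 1.8 + 0.5 − 3.1 + 1.9) / 6 = -15.00 / 6 = -2.5000%
Σ(r − r̄)² = (-6.6 − (-2.5000))² + (-5.9 − (-2.5000))² + (-1.8 − (-2.5000))² + … = 57.5800
σ = √[57.5800 / 5] = 3.3935%
VaR = −(r̄ − z·σ) = −(-2.5000 − 1.960 × 3.3935) = −(-9.1513) = 9.1513%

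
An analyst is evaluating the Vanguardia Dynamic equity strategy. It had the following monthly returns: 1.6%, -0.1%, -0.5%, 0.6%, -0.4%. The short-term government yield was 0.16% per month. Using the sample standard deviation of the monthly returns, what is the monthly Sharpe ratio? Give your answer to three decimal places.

r̄ = (1.6 − 0.1 − 0.5 + 0.6 − 0.4) / 5 = 1.20 / 5 = 0.2400%
Σ(r − r̄)² = (1.6 − 0.2400)² + (-0.1 − 0.2400)² + … = 3.0520
sample σ = √(3.0520 / 4) = √0.7630 = 0.8735%
Sharpe = (r̄ − rf) / σ = (0.2400 − 0.16) / 0.8735 = 0.0800 / 0.8735 = 0.0916

0.092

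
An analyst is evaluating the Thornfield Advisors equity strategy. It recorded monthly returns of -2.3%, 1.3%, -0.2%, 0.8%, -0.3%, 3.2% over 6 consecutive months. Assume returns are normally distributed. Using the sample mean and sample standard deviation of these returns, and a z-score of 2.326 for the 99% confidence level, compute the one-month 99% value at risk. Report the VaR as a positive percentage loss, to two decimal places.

3.87

r̄ = (-2.3 + 1.3 − 0.2 + 0.8 − 0.3 + 3.2) / 6 = 0.4167%
Σ(r − r̄)² = (-2.3 − 0.4167)² + (1.3 − 0.4167)² + (-0.2 − 0.4167)² + … = 16.9483
sample σ = √(16.9483 / 5) = √3.3897 = 1.8411%
VaR = −(r̄ − z·σ) = −(0.4167 − 2.326 × 1.8411) = −(-3.8657) = 3.8657%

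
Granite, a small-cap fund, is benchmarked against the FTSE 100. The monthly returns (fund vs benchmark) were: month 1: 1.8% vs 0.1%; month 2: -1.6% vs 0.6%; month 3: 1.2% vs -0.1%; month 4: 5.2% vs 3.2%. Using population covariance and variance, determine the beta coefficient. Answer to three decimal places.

r̄p = 1.6500%,  r̄m = 0.9500%
Cov = Σ(rp − r̄p)(rm − r̄m) / 4 = 2.3675
Var(rm) = Σ(rm − r̄m)² / 4 = 1.7525
β = Cov / Var = 2.3675 / 1.7525 = 1.3509

1.351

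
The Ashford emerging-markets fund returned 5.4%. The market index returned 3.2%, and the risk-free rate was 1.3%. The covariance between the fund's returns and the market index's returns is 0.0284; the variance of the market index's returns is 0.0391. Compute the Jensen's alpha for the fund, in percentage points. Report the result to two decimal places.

β = Cov / Var = 0.0284 / 0.0391 = 0.7263
E[R] = Rf + β(Rm − Rf) = 1.3% + 0.7263 × (3.2% − 1.3%) = 2.6800%
α = Rp − E[R] = 5.4% − 2.6800% = 2.7200

2.72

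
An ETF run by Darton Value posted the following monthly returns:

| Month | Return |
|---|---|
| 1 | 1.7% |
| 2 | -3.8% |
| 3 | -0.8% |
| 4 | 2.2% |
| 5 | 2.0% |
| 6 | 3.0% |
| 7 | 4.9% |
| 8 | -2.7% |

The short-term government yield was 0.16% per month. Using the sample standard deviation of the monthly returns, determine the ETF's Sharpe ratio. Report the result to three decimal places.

r̄ = (1.7 − 3.8 − 0.8 + 2.2 + 2 + 3 + 4.9 − 2.7) / 8 = 0.8125%
Sample std dev = √[61.8288 / 7] = 2.9720%
Sharpe = (r̄ − rf) / σ = (0.8125 − 0.16) / 2.9720 = 0.6525 / 2.9720 = 0.2195

0.220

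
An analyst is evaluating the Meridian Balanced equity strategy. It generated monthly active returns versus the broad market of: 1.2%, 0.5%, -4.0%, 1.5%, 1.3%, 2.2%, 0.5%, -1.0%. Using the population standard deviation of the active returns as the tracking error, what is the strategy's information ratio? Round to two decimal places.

0.15

r̄ = (1.2 + 0.5 − 4 + 1.5 + 1.3 + 2.2 + 0.5 − 1) / 8 = 0.2750%
Population std dev = √[27.1150 / 8] = 1.8410%
IR = r̄ / tracking error = 0.2750 / 1.8410 = 0.1494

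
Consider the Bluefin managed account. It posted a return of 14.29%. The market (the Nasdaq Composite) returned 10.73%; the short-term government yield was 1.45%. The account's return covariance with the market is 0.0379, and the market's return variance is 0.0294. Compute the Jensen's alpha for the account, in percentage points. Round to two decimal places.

0.88

β = Cov / Var = 0.0379 / 0.0294 = 1.2891
E[R] = Rf + β(Rm − Rf) = 1.45% + 1.2891 × (10.73% − 1.45%) = 13.4128%
α = Rp − E[R] = 14.29% − 13.4128% = 0.8772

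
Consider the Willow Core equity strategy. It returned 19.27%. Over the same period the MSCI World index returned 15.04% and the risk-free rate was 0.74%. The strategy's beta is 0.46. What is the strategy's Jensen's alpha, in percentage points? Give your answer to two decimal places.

11.95

CAPM expected return = Rf + β(Rm − Rf) = 0.74% + 0.46 × (15.04% − 0.74%) = 0.74 + 0.46 × 14.30 = 7.3180%
Jensen's α = Rp − E[R] = 19.27% − 7.3180% = 11.9520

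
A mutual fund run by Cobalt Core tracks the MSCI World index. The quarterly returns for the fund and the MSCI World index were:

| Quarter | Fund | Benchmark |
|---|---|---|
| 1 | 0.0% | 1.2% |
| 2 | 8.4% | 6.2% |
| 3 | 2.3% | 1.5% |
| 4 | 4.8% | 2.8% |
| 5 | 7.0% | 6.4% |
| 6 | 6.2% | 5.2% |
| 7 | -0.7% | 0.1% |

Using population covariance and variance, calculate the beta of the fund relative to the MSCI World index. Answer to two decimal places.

1.32

r̄p = 4.0000%,  r̄m = 3.3429%
Cov = Σ(rp − r̄p)(rm − r̄m) / 7 = 7.4771
Var(rm) = Σ(rm − r̄m)² / 7 = 5.6796
β = Cov / Var = 7.4771 / 5.6796 = 1.3165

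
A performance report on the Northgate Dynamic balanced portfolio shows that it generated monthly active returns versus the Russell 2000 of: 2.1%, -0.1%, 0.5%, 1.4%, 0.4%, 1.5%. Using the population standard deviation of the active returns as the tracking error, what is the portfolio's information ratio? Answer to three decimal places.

μ = (2.1 − 0.1 + 0.5 + 1.4 + 0.4 + 1.5) / 6 = 0.9667%
Σ(r − μ)² = (2.1 − 0.9667)² + (-0.1 − 0.9667)² + … = 3.4333
population σ = √(3.4333 / 6) = √0.5722 = 0.7564%
IR = μ / tracking error = 0.9667 / 0.7564 = 1.2780

1.278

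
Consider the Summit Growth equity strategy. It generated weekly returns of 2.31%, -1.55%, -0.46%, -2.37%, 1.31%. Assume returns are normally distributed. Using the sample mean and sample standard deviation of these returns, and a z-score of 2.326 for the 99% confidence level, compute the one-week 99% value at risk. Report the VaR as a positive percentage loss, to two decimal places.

4.68

r̄ = (2.31 − 1.55 − 0.46 − 2.37 + 1.31) / 5 = -0.760 / 5 = -0.1520%
Σ(r − r̄)² = (2.31 − (-0.1520))² + (-1.55 − (-0.1520))² + (-0.46 − (-0.1520))² + … = 15.1677
σ = √[15.1677 / 4] = 1.9473%
VaR = −(r̄ − z·σ) = −(-0.1520 − 2.326 × 1.9473) = −(-4.6814) = 4.6814%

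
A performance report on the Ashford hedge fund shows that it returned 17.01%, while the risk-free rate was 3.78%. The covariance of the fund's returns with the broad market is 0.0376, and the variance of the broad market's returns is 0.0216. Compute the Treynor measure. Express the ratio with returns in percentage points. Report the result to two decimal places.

β = Cov / Var = 0.0376 / 0.0216 = 1.7407
Treynor = (Rp − Rf) / β = (17.01% − 3.78%) / 1.7407 = 13.23 / 1.7407 = 7.6004

7.60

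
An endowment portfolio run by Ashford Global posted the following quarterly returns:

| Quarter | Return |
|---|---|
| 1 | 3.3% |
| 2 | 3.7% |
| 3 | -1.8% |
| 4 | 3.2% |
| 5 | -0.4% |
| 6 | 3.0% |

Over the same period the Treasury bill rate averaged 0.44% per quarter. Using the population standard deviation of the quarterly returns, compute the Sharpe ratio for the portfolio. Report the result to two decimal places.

0.66

r̄ = (3.3 + 3.7 − 1.8 + 3.2 − 0.4 + 3) / 6 = 11.00 / 6 = 1.8333%
Σ(r − r̄)² = (3.3 − 1.8333)² + (3.7 − 1.8333)² + (-1.8 − 1.8333)² + … = 27.0533
population σ = √(27.0533 / 6) = √4.5089 = 2.1234%
Sharpe = (r̄ − rf) / σ = (1.8333 − 0.44) / 2.1234 = 1.3933 / 2.1234 = 0.6562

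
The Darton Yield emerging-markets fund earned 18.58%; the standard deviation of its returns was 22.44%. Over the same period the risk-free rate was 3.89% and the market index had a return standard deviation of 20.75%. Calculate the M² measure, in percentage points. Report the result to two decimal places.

Sharpe = (Rp − Rf) / σp = (18.58% − 3.89%) / 22.44% = 0.6546
M² = Rf + Sharpe × σm = 3.89% + 0.6546 × 20.75% = 17.4730%

17.47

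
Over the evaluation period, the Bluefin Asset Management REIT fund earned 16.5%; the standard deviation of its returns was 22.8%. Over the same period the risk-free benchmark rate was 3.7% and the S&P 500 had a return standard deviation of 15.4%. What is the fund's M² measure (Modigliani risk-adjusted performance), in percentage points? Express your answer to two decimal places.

Sharpe = (Rp − Rf) / σp = (16.5% − 3.7%) / 22.8% = 0.5614
M² = Rf + Sharpe × σm = 3.7% + 0.5614 × 15.4% = 12.3456%

12.35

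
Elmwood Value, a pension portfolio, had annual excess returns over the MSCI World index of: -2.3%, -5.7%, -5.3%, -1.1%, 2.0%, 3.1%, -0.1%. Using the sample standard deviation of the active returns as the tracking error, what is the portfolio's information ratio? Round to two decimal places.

μ = (-2.3 − 5.7 − 5.3 − 1.1 + 2 + 3.1 − 0.1) / 7 = -1.3429%
Sample std dev = √[68.0771 / 6] = 3.3684%
IR = μ / tracking error = -1.3429 / 3.3684 = -0.3987

-0.40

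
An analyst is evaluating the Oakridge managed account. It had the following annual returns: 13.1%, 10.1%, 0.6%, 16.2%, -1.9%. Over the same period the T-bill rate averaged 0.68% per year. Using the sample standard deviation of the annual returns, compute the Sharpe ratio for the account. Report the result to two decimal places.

r̄ = (13.1 + 10.1 + 0.6 + 16.2 − 1.9) / 5 = 7.6200%
Σ(r − r̄)² = 249.7080; sample σ = √(249.7080/4) = 7.9011%
Sharpe = (r̄ − rf) / σ = (7.6200 − 0.68) / 7.9011 = 6.9400 / 7.9011 = 0.8784

0.88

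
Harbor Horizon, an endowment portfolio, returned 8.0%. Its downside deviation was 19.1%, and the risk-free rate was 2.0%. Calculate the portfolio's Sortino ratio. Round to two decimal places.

Sortino = (Rp − Rf) / σd = (8.0% − 2.0%) / 19.1% = 6.00% / 19.1% = 0.3141

0.31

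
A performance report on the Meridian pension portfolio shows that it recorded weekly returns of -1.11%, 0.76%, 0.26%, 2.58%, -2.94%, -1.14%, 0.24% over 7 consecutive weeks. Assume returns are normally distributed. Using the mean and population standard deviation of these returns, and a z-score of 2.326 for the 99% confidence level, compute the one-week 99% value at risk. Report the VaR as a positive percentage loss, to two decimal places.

μ = (-1.11 + 0.76 + 0.26 + 2.58 − 2.94 − 1.14 + 0.24) / 7 = -0.1929%
Population std dev = √[18.2741 / 7] = 1.6157%
VaR = −(μ − z·σ) = −(-0.1929 − 2.326 × 1.6157) = −(-3.9510) = 3.9510%

3.95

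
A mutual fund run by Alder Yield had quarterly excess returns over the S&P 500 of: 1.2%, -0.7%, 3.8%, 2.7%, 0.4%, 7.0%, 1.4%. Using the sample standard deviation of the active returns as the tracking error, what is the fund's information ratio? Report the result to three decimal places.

r̄ = (1.2 − 0.7 + 3.8 + 2.7 + 0.4 + 7 + 1.4) / 7 = 15.80 / 7 = 2.2571%
Σ(r − r̄)² = 39.1171; sample σ = √(39.1171/6) = 2.5533%
IR = r̄ / tracking error = 2.2571 / 2.5533 = 0.8840

0.884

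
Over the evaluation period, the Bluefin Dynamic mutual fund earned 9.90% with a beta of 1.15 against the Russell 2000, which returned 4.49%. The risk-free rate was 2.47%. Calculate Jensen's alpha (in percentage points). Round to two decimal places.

CAPM expected return = Rf + β(Rm − Rf) = 2.47% + 1.15 × (4.49% − 2.47%) = 2.47 + 1.15 × 2.02 = 4.7930%
Jensen's α = Rp − E[R] = 9.90% − 4.7930% = 5.1070

5.11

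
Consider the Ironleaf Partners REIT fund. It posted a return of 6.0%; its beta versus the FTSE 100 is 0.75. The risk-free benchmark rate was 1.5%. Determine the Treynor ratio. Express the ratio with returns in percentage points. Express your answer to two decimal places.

Treynor = (Rp − Rf) / β = (6.0% − 1.5%) / 0.75 = 4.50 / 0.75 = 6.0000

6.00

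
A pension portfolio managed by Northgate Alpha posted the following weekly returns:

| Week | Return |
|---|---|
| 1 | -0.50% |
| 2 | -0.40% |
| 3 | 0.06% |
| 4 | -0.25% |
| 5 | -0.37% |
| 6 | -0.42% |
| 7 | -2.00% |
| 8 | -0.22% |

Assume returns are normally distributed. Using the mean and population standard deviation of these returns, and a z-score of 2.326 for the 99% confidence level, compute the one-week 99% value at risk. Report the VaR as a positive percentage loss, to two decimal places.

1.87

r̄ = (-0.5 − 0.4 + 0.06 − 0.25 − 0.37 − 0.42 − 2 − 0.22) / 8 = -4.100 / 8 = -0.5125%
Population std dev = √[2.7366 / 8] = 0.5849%
VaR = −(r̄ − z·σ) = −(-0.5125 − 2.326 × 0.5849) = −(-1.8730) = 1.8730%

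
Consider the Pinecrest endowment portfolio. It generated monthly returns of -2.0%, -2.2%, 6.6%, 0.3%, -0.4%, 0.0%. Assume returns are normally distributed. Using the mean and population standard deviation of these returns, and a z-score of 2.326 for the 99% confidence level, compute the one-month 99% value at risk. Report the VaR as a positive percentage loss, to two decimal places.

Mean return r̄ = 2.30 / 6 = 0.3833%
Σ(r − r̄)² = (-2 − 0.3833)² + (-2.2 − 0.3833)² + (6.6 − 0.3833)² + … = 51.7683
σ = √[51.7683 / 6] = 2.9374%
VaR = −(r̄ − z·σ) = −(0.3833 − 2.326 × 2.9374) = −(-6.4491) = 6.4491%

6.45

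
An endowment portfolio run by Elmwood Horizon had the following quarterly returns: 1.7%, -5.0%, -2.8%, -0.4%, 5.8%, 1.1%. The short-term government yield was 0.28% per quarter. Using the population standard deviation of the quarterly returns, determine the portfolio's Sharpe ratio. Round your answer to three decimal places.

-0.062

Mean return r̄ = 0.40 / 6 = 0.0667%
Σ(r − r̄)² = (1.7 − 0.0667)² + (-5 − 0.0667)² + (-2.8 − 0.0667)² + … = 70.7133
population σ = √(70.7133 / 6) = √11.7856 = 3.4330%
Sharpe = (r̄ − rf) / σ = (0.0667 − 0.28) / 3.4330 = -0.2133 / 3.4330 = -0.0621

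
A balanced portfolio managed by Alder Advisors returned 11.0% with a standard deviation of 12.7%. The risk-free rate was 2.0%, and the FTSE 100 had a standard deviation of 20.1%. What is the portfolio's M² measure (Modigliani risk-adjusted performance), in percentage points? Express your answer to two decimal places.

16.24

Sharpe = (Rp − Rf) / σp = (11.0% − 2.0%) / 12.7% = 0.7087
M² = Rf + Sharpe × σm = 2.0% + 0.7087 × 20.1% = 16.2449%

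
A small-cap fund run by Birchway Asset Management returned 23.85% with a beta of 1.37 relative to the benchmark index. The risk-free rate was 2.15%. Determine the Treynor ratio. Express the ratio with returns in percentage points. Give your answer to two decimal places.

15.84

Treynor = (Rp − Rf) / β = (23.85% − 2.15%) / 1.37 = 21.70 / 1.37 = 15.8394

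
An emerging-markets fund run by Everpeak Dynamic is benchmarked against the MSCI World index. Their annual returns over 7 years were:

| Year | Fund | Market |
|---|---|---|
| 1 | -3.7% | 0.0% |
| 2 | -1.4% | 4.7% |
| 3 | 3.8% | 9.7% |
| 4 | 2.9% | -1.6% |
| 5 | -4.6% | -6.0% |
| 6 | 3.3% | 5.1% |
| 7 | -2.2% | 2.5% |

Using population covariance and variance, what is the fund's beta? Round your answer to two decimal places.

r̄p = -0.2714%,  r̄m = 2.0571%
Cov = Σ(rp − r̄p)(rm − r̄m) / 7 = 9.7827
Var(rm) = Σ(rm − r̄m)² / 7 = 22.4824
β = Cov / Var = 9.7827 / 22.4824 = 0.4351

0.44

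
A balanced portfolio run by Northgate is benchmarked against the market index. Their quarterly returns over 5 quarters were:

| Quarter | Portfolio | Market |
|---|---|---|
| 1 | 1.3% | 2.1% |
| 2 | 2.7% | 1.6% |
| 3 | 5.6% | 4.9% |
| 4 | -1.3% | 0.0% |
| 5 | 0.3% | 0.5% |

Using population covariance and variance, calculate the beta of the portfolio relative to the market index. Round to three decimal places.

r̄p = 1.7200%,  r̄m = 1.8200%
Cov = Σ(rp − r̄p)(rm − r̄m) / 5 = 3.7976
Var(rm) = Σ(rm − r̄m)² / 5 = 2.9336
β = Cov / Var = 3.7976 / 2.9336 = 1.2945

1.295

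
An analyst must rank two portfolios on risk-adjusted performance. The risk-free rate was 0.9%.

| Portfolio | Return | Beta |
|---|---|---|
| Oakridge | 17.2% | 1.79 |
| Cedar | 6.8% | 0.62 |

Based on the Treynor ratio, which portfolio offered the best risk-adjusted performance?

Oakridge: Treynor = (17.2% − 0.9%) / 1.79 = 9.106
Cedar: Treynor = (6.8% − 0.9%) / 0.62 = 9.516
Highest: Cedar (9.516).

Cedar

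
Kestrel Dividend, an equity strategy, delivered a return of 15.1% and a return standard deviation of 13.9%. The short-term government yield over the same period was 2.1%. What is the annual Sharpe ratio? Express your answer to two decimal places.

0.94

Sharpe = (Rp − Rf) / σp = (15.1% − 2.1%) / 13.9% = 13.00% / 13.9% = 0.9353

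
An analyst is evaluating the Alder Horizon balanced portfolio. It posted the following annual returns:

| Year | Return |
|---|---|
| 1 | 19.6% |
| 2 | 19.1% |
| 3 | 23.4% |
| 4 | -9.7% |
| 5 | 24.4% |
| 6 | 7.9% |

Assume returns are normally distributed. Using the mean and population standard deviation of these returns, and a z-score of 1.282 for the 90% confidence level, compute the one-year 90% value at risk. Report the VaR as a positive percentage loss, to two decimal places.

1.17

μ = (19.6 + 19.1 + 23.4 − 9.7 + 24.4 + 7.9) / 6 = 84.70 / 6 = 14.1167%
Population std dev = √[852.7083 / 6] = 11.9213%
VaR = −(μ − z·σ) = −(14.1167 − 1.282 × 11.9213) = −(-1.1664) = 1.1664%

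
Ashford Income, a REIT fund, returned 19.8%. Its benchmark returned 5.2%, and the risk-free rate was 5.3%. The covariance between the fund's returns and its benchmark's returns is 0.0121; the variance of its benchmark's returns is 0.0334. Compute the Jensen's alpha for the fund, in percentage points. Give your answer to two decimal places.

β = Cov / Var = 0.0121 / 0.0334 = 0.3623
E[R] = Rf + β(Rm − Rf) = 5.3% + 0.3623 × (5.2% − 5.3%) = 5.2638%
α = Rp − E[R] = 19.8% − 5.2638% = 14.5362

14.54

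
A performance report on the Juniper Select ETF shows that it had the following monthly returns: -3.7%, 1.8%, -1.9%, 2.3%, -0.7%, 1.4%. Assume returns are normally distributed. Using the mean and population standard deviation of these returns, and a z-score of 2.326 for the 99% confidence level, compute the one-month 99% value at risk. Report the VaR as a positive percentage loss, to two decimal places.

r̄ = (-3.7 + 1.8 − 1.9 + 2.3 − 0.7 + 1.4) / 6 = -0.1333%
Σ(r − r̄)² = 28.1733; population σ = √(28.1733/6) = 2.1669%
VaR = −(r̄ − z·σ) = −(-0.1333 − 2.326 × 2.1669) = −(-5.1735) = 5.1735%

5.17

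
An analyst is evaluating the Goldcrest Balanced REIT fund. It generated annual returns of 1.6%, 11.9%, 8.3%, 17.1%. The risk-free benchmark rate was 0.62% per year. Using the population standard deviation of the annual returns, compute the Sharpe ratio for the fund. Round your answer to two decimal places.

1.61

μ = (1.6 + 11.9 + 8.3 + 17.1) / 4 = 9.7250%
Σ(r − μ)² = (1.6 − 9.7250)² + (11.9 − 9.7250)² + (8.3 − 9.7250)² + … = 127.1675
σ = √[127.1675 / 4] = 5.6384%
Sharpe = (μ − rf) / σ = (9.7250 − 0.62) / 5.6384 = 9.1050 / 5.6384 = 1.6148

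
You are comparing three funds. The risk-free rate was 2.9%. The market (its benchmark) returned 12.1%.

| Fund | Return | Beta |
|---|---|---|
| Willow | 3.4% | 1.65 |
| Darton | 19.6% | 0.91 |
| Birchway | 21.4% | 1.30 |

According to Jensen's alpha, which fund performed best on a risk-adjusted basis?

Willow: α = 3.4% − [2.9% + 1.65 × (12.1% − 2.9%)] = -14.680
Darton: α = 19.6% − [2.9% + 0.91 × (12.1% − 2.9%)] = 8.328
Birchway: α = 21.4% − [2.9% + 1.30 × (12.1% − 2.9%)] = 6.540
Highest: Darton (8.328).

Darton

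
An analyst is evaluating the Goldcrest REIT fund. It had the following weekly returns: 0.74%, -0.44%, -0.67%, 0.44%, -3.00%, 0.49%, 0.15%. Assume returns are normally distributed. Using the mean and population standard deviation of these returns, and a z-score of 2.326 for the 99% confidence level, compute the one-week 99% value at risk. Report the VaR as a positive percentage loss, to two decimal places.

3.09

μ = (0.74 − 0.44 − 0.67 + 0.44 − 3 + 0.49 + 0.15) / 7 = -0.3271%
Population σ = √[Σ(r − μ)² / 7] = √[9.8971 / 7] = √1.4139 = 1.1891%
VaR = −(μ − z·σ) = −(-0.3271 − 2.326 × 1.1891) = −(-3.0929) = 3.0929%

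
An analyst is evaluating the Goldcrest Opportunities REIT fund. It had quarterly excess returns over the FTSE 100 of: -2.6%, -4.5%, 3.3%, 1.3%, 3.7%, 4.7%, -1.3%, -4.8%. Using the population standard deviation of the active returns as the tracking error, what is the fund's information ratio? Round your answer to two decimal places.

r̄ = (-2.6 − 4.5 + 3.3 + 1.3 + 3.7 + 4.7 − 1.3 − 4.8) / 8 = -0.20 / 8 = -0.0250%
Σ(r − r̄)² = (-2.6 − (-0.0250))² + (-4.5 − (-0.0250))² + … = 100.0950
population σ = √(100.0950 / 8) = √12.5119 = 3.5372%
IR = r̄ / tracking error = -0.0250 / 3.5372 = -0.0071

-0.01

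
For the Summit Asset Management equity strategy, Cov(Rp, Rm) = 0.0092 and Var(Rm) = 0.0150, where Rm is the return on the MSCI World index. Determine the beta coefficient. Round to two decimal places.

0.61

β = Cov(Rp, Rm) / Var(Rm) = 0.0092 / 0.0150 = 0.6133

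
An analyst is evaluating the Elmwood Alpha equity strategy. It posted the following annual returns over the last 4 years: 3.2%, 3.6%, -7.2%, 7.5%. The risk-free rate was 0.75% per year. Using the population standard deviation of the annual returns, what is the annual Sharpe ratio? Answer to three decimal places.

r̄ = (3.2 + 3.6 − 7.2 + 7.5) / 4 = 7.10 / 4 = 1.7750%
Population std dev = √[118.6875 / 4] = 5.4472%
Sharpe = (r̄ − rf) / σ = (1.7750 − 0.75) / 5.4472 = 1.0250 / 5.4472 = 0.1882

0.188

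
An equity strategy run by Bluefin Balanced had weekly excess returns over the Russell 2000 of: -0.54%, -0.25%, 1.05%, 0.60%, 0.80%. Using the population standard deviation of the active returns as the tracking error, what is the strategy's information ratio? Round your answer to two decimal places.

0.54

Mean return μ = 1.660 / 5 = 0.3320%
Σ(r − μ)² = 1.9055; population σ = √(1.9055/5) = 0.6173%
IR = μ / tracking error = 0.3320 / 0.6173 = 0.5378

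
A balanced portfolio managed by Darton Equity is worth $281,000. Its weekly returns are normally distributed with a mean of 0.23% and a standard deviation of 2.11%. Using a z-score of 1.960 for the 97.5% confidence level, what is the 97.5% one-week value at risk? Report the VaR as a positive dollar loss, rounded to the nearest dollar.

Return at the 97.5% tail: μ − z·σ = 0.23% − 1.960 × 2.11% = 0.23 − 4.1356 = -3.9056%
VaR = −(-3.9056%) × $281,000 = 3.9056% × $281,000 = $10,975

$10,975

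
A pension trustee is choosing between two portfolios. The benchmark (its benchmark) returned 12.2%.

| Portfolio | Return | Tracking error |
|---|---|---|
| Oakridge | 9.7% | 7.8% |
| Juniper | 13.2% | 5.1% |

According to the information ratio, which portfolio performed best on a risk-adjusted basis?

Juniper

Oakridge: IR = (9.7% − 12.2%) / 7.8% = -0.321
Juniper: IR = (13.2% − 12.2%) / 5.1% = 0.196
Highest: Juniper (0.196).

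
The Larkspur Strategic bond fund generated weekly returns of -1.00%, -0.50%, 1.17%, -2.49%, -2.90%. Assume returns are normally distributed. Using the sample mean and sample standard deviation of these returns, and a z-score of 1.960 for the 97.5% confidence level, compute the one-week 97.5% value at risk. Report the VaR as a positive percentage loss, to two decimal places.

μ = (-1 − 0.5 + 1.17 − 2.49 − 2.9) / 5 = -1.1440%
Sample std dev = √[10.6853 / 4] = 1.6344%
VaR = −(μ − z·σ) = −(-1.1440 − 1.960 × 1.6344) = −(-4.3474) = 4.3474%

4.35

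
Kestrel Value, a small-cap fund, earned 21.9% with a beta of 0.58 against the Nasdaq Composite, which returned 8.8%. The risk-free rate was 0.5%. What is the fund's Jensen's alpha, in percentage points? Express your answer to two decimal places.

CAPM expected return = Rf + β(Rm − Rf) = 0.5% + 0.58 × (8.8% − 0.5%) = 0.5 + 0.58 × 8.30 = 5.3140%
Jensen's α = Rp − E[R] = 21.9% − 5.3140% = 16.5860

16.59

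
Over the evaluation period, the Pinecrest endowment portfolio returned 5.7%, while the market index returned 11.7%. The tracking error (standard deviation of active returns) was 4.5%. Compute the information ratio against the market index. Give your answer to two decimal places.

IR = (Rp − Rb) / TE = (5.7% − 11.7%) / 4.5% = -6.00% / 4.5% = -1.3333

-1.33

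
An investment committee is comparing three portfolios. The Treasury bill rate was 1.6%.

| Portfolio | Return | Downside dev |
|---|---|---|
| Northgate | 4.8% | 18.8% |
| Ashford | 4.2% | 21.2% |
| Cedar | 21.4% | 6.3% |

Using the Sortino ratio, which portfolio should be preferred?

Cedar

Northgate: Sortino ratio = (4.8% − 1.6%) / 18.8% = 0.170
Ashford: Sortino ratio = (4.2% − 1.6%) / 21.2% = 0.123
Cedar: Sortino ratio = (21.4% − 1.6%) / 6.3% = 3.143
Highest: Cedar (3.143).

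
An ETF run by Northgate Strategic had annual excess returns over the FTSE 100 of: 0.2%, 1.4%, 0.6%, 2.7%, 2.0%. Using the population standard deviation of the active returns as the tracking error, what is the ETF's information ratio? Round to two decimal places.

1.52

r̄ = (0.2 + 1.4 + 0.6 + 2.7 + 2) / 5 = 1.3800%
Population std dev = √[4.1280 / 5] = 0.9086%
IR = r̄ / tracking error = 1.3800 / 0.9086 = 1.5188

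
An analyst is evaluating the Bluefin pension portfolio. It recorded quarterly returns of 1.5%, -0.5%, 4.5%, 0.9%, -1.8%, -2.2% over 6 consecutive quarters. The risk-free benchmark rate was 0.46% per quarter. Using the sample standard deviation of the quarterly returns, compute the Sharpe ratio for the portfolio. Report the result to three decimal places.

r̄ = (1.5 − 0.5 + 4.5 + 0.9 − 1.8 − 2.2) / 6 = 2.40 / 6 = 0.4000%
Sample σ = √[Σ(r − r̄)² / 5] = √[30.6800 / 5] = √6.1360 = 2.4771%
Sharpe = (r̄ − rf) / σ = (0.4000 − 0.46) / 2.4771 = -0.0600 / 2.4771 = -0.0242

-0.024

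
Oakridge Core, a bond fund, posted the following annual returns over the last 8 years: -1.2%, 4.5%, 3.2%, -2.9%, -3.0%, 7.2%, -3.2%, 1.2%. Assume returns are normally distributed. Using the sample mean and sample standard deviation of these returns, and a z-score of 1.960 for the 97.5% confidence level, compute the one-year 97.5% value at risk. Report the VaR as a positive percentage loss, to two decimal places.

Mean return r̄ = 5.80 / 8 = 0.7250%
Σ(r − r̄)² = (-1.2 − 0.7250)² + (4.5 − 0.7250)² + (3.2 − 0.7250)² + … = 108.6550
σ = √[108.6550 / 7] = 3.9398%
VaR = −(r̄ − z·σ) = −(0.7250 − 1.960 × 3.9398) = −(-6.9970) = 6.9970%

7.00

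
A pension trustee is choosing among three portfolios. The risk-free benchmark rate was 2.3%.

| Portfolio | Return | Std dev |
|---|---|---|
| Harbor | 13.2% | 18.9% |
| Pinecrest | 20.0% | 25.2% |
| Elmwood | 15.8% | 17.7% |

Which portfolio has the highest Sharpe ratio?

Elmwood

Harbor: Sharpe ratio = (13.2% − 2.3%) / 18.9% = 0.577
Pinecrest: Sharpe ratio = (20.0% − 2.3%) / 25.2% = 0.702
Elmwood: Sharpe ratio = (15.8% − 2.3%) / 17.7% = 0.763
Highest: Elmwood (0.763).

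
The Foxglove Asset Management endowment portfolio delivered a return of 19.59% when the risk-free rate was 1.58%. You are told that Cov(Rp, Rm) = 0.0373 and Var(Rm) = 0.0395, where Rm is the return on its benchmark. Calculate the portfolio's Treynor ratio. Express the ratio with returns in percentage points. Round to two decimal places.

β = Cov / Var = 0.0373 / 0.0395 = 0.9443
Treynor = (Rp − Rf) / β = (19.59% − 1.58%) / 0.9443 = 18.01 / 0.9443 = 19.0723

19.07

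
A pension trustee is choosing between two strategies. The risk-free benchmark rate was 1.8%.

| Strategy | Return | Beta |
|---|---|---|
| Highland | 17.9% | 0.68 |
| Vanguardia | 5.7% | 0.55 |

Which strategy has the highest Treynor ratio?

Highland: Treynor = (17.9% − 1.8%) / 0.68 = 23.676
Vanguardia: Treynor = (5.7% − 1.8%) / 0.55 = 7.091
Highest: Highland (23.676).

Highland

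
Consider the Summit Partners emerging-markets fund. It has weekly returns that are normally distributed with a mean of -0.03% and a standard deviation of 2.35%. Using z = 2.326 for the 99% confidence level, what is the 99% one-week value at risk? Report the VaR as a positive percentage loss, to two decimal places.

5.50

VaR (as % loss) = −(μ − z·σ) = −(-0.03% − 2.326 × 2.35%) = −(-5.4961%) = 5.4961%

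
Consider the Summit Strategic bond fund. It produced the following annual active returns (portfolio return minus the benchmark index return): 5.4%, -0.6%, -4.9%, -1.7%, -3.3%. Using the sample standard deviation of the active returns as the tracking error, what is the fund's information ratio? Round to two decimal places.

r̄ = (5.4 − 0.6 − 4.9 − 1.7 − 3.3) / 5 = -1.0200%
Σ(r − r̄)² = (5.4 − (-1.0200))² + (-0.6 − (-1.0200))² + … = 62.1080
σ = √[62.1080 / 4] = 3.9404%
IR = r̄ / tracking error = -1.0200 / 3.9404 = -0.2589

-0.26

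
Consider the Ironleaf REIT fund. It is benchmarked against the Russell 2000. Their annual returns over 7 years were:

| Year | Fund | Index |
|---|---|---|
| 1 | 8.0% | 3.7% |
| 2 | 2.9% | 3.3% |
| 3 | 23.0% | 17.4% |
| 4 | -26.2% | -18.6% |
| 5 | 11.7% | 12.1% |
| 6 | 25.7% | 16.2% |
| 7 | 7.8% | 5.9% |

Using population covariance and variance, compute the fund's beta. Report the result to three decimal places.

1.383

r̄p = 7.5571%,  r̄m = 5.7143%
Cov = Σ(rp − r̄p)(rm − r̄m) / 7 = 175.4763
Var(rm) = Σ(rm − r̄m)² / 7 = 126.9127
β = Cov / Var = 175.4763 / 126.9127 = 1.3827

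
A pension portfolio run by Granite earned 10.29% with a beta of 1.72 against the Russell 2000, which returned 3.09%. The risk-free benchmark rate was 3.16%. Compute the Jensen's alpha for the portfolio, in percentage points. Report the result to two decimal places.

7.25

CAPM expected return = Rf + β(Rm − Rf) = 3.16% + 1.72 × (3.09% − 3.16%) = 3.16 + 1.72 × -0.07 = 3.0396%
Jensen's α = Rp − E[R] = 10.29% − 3.0396% = 7.2504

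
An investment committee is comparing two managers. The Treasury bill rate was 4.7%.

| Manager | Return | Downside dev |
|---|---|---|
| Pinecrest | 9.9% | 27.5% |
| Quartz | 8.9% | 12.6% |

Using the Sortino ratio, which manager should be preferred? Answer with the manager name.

Pinecrest: Sortino ratio = (9.9% − 4.7%) / 27.5% = 0.189
Quartz: Sortino ratio = (8.9% − 4.7%) / 12.6% = 0.333
Highest: Quartz (0.333).

Quartz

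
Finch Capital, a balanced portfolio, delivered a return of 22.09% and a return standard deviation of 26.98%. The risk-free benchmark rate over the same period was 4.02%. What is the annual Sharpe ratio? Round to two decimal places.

Sharpe = (Rp − Rf) / σp = (22.09% − 4.02%) / 26.98% = 18.07% / 26.98% = 0.6698

0.67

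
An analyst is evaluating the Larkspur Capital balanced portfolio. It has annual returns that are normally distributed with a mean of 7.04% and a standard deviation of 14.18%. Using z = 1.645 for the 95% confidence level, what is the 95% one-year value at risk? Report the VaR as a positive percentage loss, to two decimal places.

VaR (as % loss) = −(μ − z·σ) = −(7.04% − 1.645 × 14.18%) = −(-16.2861%) = 16.2861%

16.29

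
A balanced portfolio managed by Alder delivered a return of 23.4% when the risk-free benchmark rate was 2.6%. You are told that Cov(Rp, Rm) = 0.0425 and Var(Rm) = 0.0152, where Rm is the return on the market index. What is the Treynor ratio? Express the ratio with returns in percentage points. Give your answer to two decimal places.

β = Cov / Var = 0.0425 / 0.0152 = 2.7961
Treynor = (Rp − Rf) / β = (23.4% − 2.6%) / 2.7961 = 20.80 / 2.7961 = 7.4389

7.44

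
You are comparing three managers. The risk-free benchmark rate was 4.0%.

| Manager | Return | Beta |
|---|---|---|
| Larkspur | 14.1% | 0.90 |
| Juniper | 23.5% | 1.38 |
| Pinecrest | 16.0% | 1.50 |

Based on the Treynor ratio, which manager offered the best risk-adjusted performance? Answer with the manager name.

Juniper

Larkspur: Treynor = (14.1% − 4.0%) / 0.90 = 11.222
Juniper: Treynor = (23.5% − 4.0%) / 1.38 = 14.130
Pinecrest: Treynor = (16.0% − 4.0%) / 1.50 = 8.000
Highest: Juniper (14.130).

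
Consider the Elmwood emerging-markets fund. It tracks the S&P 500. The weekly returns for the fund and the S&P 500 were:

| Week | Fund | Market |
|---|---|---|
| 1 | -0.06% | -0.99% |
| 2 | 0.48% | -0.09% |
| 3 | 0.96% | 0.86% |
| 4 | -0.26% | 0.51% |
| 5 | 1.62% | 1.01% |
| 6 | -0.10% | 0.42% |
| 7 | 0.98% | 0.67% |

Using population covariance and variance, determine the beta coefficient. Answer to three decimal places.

r̄p = 0.5171%,  r̄m = 0.3414%
Cov = Σ(rp − r̄p)(rm − r̄m) / 7 = 0.2463
Var(rm) = Σ(rm − r̄m)² / 7 = 0.4025
β = Cov / Var = 0.2463 / 0.4025 = 0.6119

0.612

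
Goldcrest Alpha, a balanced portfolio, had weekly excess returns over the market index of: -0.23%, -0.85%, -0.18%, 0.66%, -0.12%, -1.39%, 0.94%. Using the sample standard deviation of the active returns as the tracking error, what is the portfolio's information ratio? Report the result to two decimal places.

-0.21

Mean return μ = -1.170 / 7 = -0.1671%
Σ(r − μ)² = (-0.23 − (-0.1671))² + (-0.85 − (-0.1671))² + (-0.18 − (-0.1671))² + … = 3.8779
σ = √[3.8779 / 6] = 0.8039%
IR = μ / tracking error = -0.1671 / 0.8039 = -0.2079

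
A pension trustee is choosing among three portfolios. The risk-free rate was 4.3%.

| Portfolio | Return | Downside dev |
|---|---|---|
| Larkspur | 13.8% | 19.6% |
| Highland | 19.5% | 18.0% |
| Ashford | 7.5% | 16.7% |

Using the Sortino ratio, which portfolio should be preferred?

Larkspur: Sortino ratio = (13.8% − 4.3%) / 19.6% = 0.485
Highland: Sortino ratio = (19.5% − 4.3%) / 18.0% = 0.844
Ashford: Sortino ratio = (7.5% − 4.3%) / 16.7% = 0.192
Highest: Highland (0.844).

Highland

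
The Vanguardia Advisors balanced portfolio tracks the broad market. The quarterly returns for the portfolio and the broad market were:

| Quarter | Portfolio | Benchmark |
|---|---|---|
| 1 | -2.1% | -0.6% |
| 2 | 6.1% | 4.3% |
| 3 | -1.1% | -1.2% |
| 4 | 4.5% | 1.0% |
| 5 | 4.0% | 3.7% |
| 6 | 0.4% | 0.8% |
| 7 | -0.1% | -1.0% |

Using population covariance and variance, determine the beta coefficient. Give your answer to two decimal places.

r̄p = 1.6714%,  r̄m = 1.0000%
Cov = Σ(rp − r̄p)(rm − r̄m) / 7 = 5.2614
Var(rm) = Σ(rm − r̄m)² / 7 = 4.2314
β = Cov / Var = 5.2614 / 4.2314 = 1.2434

1.24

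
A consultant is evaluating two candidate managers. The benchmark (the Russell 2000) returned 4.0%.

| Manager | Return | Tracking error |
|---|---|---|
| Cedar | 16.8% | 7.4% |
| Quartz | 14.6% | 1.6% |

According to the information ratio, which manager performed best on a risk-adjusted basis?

Cedar: IR = (16.8% − 4.0%) / 7.4% = 1.730
Quartz: IR = (14.6% − 4.0%) / 1.6% = 6.625
Highest: Quartz (6.625).

Quartz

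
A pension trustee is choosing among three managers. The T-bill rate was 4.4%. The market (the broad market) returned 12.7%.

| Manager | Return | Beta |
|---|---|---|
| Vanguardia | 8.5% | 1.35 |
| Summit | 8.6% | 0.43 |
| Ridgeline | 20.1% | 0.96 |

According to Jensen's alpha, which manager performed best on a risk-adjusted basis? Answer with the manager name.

Ridgeline

Vanguardia: α = 8.5% − [4.4% + 1.35 × (12.7% − 4.4%)] = -7.105
Summit: α = 8.6% − [4.4% + 0.43 × (12.7% − 4.4%)] = 0.631
Ridgeline: α = 20.1% − [4.4% + 0.96 × (12.7% − 4.4%)] = 7.732
Highest: Ridgeline (7.732).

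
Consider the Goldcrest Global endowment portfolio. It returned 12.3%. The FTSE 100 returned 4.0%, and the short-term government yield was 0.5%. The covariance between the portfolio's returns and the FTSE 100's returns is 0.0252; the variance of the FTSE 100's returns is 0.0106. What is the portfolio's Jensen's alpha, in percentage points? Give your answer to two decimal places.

β = Cov / Var = 0.0252 / 0.0106 = 2.3774
E[R] = Rf + β(Rm − Rf) = 0.5% + 2.3774 × (4.0% − 0.5%) = 8.8209%
α = Rp − E[R] = 12.3% − 8.8209% = 3.4791

3.48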